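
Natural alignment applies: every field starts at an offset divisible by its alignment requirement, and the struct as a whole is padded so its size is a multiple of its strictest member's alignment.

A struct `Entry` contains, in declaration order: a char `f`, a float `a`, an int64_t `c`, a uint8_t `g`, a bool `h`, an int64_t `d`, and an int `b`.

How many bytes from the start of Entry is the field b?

32

@0: f [1B, align 1] → 1
+3 pad (align 4)
@4: a [4B, align 4] → 8
@8: c [8B, align 8] → 16
@16: g [1B, align 1] → 17
@17: h [1B, align 1] → 18
+6 pad (align 8)
@24: d [8B, align 8] → 32
@32: b [4B, align 4] → 36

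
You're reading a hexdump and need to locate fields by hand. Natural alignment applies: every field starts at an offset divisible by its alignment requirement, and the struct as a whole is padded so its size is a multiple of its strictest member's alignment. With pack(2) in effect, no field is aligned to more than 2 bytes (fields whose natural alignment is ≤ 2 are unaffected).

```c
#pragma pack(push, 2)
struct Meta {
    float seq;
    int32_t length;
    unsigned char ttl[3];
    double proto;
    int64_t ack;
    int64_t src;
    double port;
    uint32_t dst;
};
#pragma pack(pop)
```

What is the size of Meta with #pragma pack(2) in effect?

48

0..4  seq  (4B, 2-aligned)
4..8  length  (4B, 2-aligned)
8..11  ttl  (3B, 1-aligned)
11..12  -- padding (1B)
12..20  proto  (8B, 2-aligned)
20..28  ack  (8B, 2-aligned)
28..36  src  (8B, 2-aligned)
36..44  port  (8B, 2-aligned)
44..48  dst  (4B, 2-aligned)
sizeof = 48, alignof = 2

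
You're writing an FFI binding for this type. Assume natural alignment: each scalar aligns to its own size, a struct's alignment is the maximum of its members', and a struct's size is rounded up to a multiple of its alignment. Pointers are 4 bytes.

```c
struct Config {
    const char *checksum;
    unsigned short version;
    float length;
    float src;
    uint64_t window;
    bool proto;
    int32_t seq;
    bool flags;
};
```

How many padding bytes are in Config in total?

12

checksum at 0 (size 4, align 4) → ends 4
version at 4 (size 2, align 2) → ends 6
pad 2 to align 4 for length
length at 8 (size 4, align 4) → ends 12
src at 12 (size 4, align 4) → ends 16
window at 16 (size 8, align 8) → ends 24
proto at 24 (size 1, align 1) → ends 25
pad 3 to align 4 for seq
seq at 28 (size 4, align 4) → ends 32
flags at 32 (size 1, align 1) → ends 33
tail pad 7 to reach multiple of 8
total 40 bytes, alignment 8
data bytes 28, size 40 → padding 12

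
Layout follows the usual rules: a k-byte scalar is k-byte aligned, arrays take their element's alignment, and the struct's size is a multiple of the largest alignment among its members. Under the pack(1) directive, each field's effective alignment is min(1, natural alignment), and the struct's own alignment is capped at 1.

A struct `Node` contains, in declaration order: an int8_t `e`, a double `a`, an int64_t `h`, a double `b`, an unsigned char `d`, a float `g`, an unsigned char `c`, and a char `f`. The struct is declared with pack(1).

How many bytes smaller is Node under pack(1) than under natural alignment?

16

natural layout:
  e at 0 (size 1, align 1) → ends 1
  pad 7 to align 8 for a
  a at 8 (size 8, align 8) → ends 16
  h at 16 (size 8, align 8) → ends 24
  b at 24 (size 8, align 8) → ends 32
  d at 32 (size 1, align 1) → ends 33
  pad 3 to align 4 for g
  g at 36 (size 4, align 4) → ends 40
  c at 40 (size 1, align 1) → ends 41
  f at 41 (size 1, align 1) → ends 42
  tail pad 6 to reach multiple of 8
  total 48 bytes, alignment 8
packed(1) layout:
  e at 0 (size 1, align 1) → ends 1
  a at 1 (size 8, align 1) → ends 9
  h at 9 (size 8, align 1) → ends 17
  b at 17 (size 8, align 1) → ends 25
  d at 25 (size 1, align 1) → ends 26
  g at 26 (size 4, align 1) → ends 30
  c at 30 (size 1, align 1) → ends 31
  f at 31 (size 1, align 1) → ends 32
  total 32 bytes, alignment 1
48 − 32 = 16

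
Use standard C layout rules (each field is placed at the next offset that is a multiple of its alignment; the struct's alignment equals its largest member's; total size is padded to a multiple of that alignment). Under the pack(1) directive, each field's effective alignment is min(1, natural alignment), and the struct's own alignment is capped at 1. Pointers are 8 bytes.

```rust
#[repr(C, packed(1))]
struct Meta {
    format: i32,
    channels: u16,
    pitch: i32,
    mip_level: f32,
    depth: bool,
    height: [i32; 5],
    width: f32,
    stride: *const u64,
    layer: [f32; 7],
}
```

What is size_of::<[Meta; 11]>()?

@0: format [4B, align 1] → 4
@4: channels [2B, align 1] → 6
@6: pitch [4B, align 1] → 10
@10: mip_level [4B, align 1] → 14
@14: depth [1B, align 1] → 15
@15: height [20B, align 1] → 35
@35: width [4B, align 1] → 39
@39: stride [8B, align 1] → 47
@47: layer [28B, align 1] → 75
size 75, align 1
array of 11: 11 × 75 = 825

825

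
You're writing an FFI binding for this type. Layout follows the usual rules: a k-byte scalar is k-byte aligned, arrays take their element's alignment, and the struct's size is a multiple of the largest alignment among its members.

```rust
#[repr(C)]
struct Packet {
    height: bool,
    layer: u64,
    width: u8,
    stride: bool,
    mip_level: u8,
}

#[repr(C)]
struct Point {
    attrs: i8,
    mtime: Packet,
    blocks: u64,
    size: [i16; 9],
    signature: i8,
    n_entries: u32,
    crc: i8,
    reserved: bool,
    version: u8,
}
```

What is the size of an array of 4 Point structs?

288

Packet: height at 0 (size 1, align 1) → ends 1; pad 7 to align 8 for layer; layer at 8 (size 8, align 8) → ends 16; width at 16 (size 1, align 1) → ends 17; stride at 17 (size 1, align 1) → ends 18; mip_level at 18 (size 1, align 1) → ends 19; tail pad 5 to reach multiple of 8; total 24 bytes, alignment 8
attrs at 0 (size 1, align 1) → ends 1
pad 7 to align 8 for mtime
mtime at 8 (size 24, align 8) → ends 32
blocks at 32 (size 8, align 8) → ends 40
size at 40 (size 18, align 2) → ends 58
signature at 58 (size 1, align 1) → ends 59
pad 1 to align 4 for n_entries
n_entries at 60 (size 4, align 4) → ends 64
crc at 64 (size 1, align 1) → ends 65
reserved at 65 (size 1, align 1) → ends 66
version at 66 (size 1, align 1) → ends 67
tail pad 5 to reach multiple of 8
total 72 bytes, alignment 8
array of 4: 4 × 72 = 288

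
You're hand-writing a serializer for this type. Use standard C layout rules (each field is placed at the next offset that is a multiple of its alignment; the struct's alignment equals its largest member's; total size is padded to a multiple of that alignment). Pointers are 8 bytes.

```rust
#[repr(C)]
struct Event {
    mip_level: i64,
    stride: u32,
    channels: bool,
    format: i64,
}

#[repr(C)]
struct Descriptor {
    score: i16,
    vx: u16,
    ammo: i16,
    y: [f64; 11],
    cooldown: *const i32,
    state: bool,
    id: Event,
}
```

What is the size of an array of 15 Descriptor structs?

2040

Event: @0: mip_level [8B, align 8] → 8; @8: stride [4B, align 4] → 12; @12: channels [1B, align 1] → 13; +3 pad (align 8); @16: format [8B, align 8] → 24; size 24, align 8
@0: score [2B, align 2] → 2
@2: vx [2B, align 2] → 4
@4: ammo [2B, align 2] → 6
+2 pad (align 8)
@8: y [88B, align 8] → 96
@96: cooldown [8B, align 8] → 104
@104: state [1B, align 1] → 105
+7 pad (align 8)
@112: id [24B, align 8] → 136
size 136, align 8
array of 15: 15 × 136 = 2040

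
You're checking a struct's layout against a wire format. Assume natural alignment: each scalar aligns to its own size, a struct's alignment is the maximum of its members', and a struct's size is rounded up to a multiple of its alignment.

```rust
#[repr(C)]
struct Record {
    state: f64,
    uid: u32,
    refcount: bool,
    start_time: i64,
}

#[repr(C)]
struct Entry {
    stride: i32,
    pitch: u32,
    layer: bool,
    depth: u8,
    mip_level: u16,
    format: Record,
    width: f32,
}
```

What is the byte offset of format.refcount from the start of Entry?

Record: 0..8  state  (8B, 8-aligned); 8..12  uid  (4B, 4-aligned); 12..13  refcount  (1B, 1-aligned); 13..16  -- padding (3B); 16..24  start_time  (8B, 8-aligned); sizeof = 24, alignof = 8
0..4  stride  (4B, 4-aligned)
4..8  pitch  (4B, 4-aligned)
8..9  layer  (1B, 1-aligned)
9..10  depth  (1B, 1-aligned)
10..12  mip_level  (2B, 2-aligned)
12..16  -- padding (4B)
16..40  format  (24B, 8-aligned)
within Record: refcount at 12
16 + 12 = 28

28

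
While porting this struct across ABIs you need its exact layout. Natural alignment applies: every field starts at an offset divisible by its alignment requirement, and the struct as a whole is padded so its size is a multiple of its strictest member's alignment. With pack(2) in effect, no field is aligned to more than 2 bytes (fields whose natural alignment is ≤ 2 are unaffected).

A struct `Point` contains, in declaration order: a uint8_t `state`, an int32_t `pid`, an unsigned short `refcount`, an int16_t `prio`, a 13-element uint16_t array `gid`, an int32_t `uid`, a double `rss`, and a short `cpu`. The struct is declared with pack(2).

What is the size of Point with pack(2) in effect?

50

0..1  state  (1B, 1-aligned)
1..2  -- padding (1B)
2..6  pid  (4B, 2-aligned)
6..8  refcount  (2B, 2-aligned)
8..10  prio  (2B, 2-aligned)
10..36  gid  (26B, 2-aligned)
36..40  uid  (4B, 2-aligned)
40..48  rss  (8B, 2-aligned)
48..50  cpu  (2B, 2-aligned)
sizeof = 50, alignof = 2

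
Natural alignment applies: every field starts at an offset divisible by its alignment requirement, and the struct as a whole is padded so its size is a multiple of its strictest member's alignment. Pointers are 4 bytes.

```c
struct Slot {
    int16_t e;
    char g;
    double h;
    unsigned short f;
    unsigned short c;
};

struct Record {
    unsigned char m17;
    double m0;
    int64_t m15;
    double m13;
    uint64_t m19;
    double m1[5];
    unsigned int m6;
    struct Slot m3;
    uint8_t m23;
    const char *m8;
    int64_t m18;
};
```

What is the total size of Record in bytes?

Slot: @0: e [2B, align 2] → 2; @2: g [1B, align 1] → 3; +5 pad (align 8); @8: h [8B, align 8] → 16; @16: f [2B, align 2] → 18; @18: c [2B, align 2] → 20; +4 tail pad (align 8); size 24, align 8
@0: m17 [1B, align 1] → 1
+7 pad (align 8)
@8: m0 [8B, align 8] → 16
@16: m15 [8B, align 8] → 24
@24: m13 [8B, align 8] → 32
@32: m19 [8B, align 8] → 40
@40: m1 [40B, align 8] → 80
@80: m6 [4B, align 4] → 84
+4 pad (align 8)
@88: m3 [24B, align 8] → 112
@112: m23 [1B, align 1] → 113
+3 pad (align 4)
@116: m8 [4B, align 4] → 120
@120: m18 [8B, align 8] → 128
size 128, align 8

128 bytes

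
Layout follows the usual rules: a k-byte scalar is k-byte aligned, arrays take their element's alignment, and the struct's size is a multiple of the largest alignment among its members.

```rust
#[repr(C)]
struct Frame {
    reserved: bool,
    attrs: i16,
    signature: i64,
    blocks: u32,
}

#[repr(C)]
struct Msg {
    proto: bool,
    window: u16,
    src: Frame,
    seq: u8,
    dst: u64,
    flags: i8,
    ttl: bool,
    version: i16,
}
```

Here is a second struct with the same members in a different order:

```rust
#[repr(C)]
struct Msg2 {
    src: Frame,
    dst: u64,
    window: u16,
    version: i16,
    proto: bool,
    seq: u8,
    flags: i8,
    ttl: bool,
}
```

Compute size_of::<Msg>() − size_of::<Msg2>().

Frame: reserved at 0 (size 1, align 1) → ends 1; pad 1 to align 2 for attrs; attrs at 2 (size 2, align 2) → ends 4; pad 4 to align 8 for signature; signature at 8 (size 8, align 8) → ends 16; blocks at 16 (size 4, align 4) → ends 20; tail pad 4 to reach multiple of 8; total 24 bytes, alignment 8
proto at 0 (size 1, align 1) → ends 1
pad 1 to align 2 for window
window at 2 (size 2, align 2) → ends 4
pad 4 to align 8 for src
src at 8 (size 24, align 8) → ends 32
seq at 32 (size 1, align 1) → ends 33
pad 7 to align 8 for dst
dst at 40 (size 8, align 8) → ends 48
flags at 48 (size 1, align 1) → ends 49
ttl at 49 (size 1, align 1) → ends 50
version at 50 (size 2, align 2) → ends 52
tail pad 4 to reach multiple of 8
total 56 bytes, alignment 8
— Msg2 —
src at 0 (size 24, align 8) → ends 24
dst at 24 (size 8, align 8) → ends 32
window at 32 (size 2, align 2) → ends 34
version at 34 (size 2, align 2) → ends 36
proto at 36 (size 1, align 1) → ends 37
seq at 37 (size 1, align 1) → ends 38
flags at 38 (size 1, align 1) → ends 39
ttl at 39 (size 1, align 1) → ends 40
total 40 bytes, alignment 8
56 − 40 = 16

16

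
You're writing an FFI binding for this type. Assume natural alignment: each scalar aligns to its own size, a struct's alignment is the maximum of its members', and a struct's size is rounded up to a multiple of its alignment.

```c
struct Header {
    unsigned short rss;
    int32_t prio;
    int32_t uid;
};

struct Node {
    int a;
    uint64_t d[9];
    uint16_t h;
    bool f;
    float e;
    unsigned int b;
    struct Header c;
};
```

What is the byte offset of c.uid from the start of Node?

100

Header: @0: rss [2B, align 2] → 2; +2 pad (align 4); @4: prio [4B, align 4] → 8; @8: uid [4B, align 4] → 12; size 12, align 4
@0: a [4B, align 4] → 4
+4 pad (align 8)
@8: d [72B, align 8] → 80
@80: h [2B, align 2] → 82
@82: f [1B, align 1] → 83
+1 pad (align 4)
@84: e [4B, align 4] → 88
@88: b [4B, align 4] → 92
@92: c [12B, align 4] → 104
within Header: uid at 8
92 + 8 = 100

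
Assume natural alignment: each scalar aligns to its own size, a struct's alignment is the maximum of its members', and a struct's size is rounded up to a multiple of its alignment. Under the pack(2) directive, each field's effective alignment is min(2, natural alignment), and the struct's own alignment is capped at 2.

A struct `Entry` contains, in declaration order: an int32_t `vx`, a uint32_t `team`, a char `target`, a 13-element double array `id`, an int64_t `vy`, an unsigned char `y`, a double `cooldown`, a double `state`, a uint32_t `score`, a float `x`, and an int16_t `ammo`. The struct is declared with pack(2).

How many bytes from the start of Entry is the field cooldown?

124

0..4  vx  (4B, 2-aligned)
4..8  team  (4B, 2-aligned)
8..9  target  (1B, 1-aligned)
9..10  -- padding (1B)
10..114  id  (104B, 2-aligned)
114..122  vy  (8B, 2-aligned)
122..123  y  (1B, 1-aligned)
123..124  -- padding (1B)
124..132  cooldown  (8B, 2-aligned)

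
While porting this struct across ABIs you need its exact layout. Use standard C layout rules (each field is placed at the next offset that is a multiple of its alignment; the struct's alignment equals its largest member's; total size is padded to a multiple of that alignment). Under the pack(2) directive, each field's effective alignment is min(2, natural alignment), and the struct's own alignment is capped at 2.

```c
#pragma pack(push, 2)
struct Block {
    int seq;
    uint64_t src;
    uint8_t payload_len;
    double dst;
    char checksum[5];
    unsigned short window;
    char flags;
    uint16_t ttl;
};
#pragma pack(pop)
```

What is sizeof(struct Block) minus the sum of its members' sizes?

3

@0: seq [4B, align 2] → 4
@4: src [8B, align 2] → 12
@12: payload_len [1B, align 1] → 13
+1 pad (align 2)
@14: dst [8B, align 2] → 22
@22: checksum [5B, align 1] → 27
+1 pad (align 2)
@28: window [2B, align 2] → 30
@30: flags [1B, align 1] → 31
+1 pad (align 2)
@32: ttl [2B, align 2] → 34
size 34, align 2
data bytes 31, size 34 → padding 3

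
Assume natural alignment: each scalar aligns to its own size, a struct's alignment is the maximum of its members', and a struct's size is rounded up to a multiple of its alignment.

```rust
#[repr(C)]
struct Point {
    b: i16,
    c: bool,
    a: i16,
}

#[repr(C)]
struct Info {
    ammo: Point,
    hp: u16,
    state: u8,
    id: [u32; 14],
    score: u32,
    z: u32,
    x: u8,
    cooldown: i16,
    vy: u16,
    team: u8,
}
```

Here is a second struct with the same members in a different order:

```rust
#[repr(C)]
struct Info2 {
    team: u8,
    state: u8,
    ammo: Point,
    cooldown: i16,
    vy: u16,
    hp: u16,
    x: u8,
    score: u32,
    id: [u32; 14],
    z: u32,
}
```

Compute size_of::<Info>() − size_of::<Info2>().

4

Point: 0..2  b  (2B, 2-aligned); 2..3  c  (1B, 1-aligned); 3..4  -- padding (1B); 4..6  a  (2B, 2-aligned); sizeof = 6, alignof = 2
0..6  ammo  (6B, 2-aligned)
6..8  hp  (2B, 2-aligned)
8..9  state  (1B, 1-aligned)
9..12  -- padding (3B)
12..68  id  (56B, 4-aligned)
68..72  score  (4B, 4-aligned)
72..76  z  (4B, 4-aligned)
76..77  x  (1B, 1-aligned)
77..78  -- padding (1B)
78..80  cooldown  (2B, 2-aligned)
80..82  vy  (2B, 2-aligned)
82..83  team  (1B, 1-aligned)
83..84  -- tail padding (1B)
sizeof = 84, alignof = 4
— Info2 —
0..1  team  (1B, 1-aligned)
1..2  state  (1B, 1-aligned)
2..8  ammo  (6B, 2-aligned)
8..10  cooldown  (2B, 2-aligned)
10..12  vy  (2B, 2-aligned)
12..14  hp  (2B, 2-aligned)
14..15  x  (1B, 1-aligned)
15..16  -- padding (1B)
16..20  score  (4B, 4-aligned)
20..76  id  (56B, 4-aligned)
76..80  z  (4B, 4-aligned)
sizeof = 80, alignof = 4
84 − 80 = 4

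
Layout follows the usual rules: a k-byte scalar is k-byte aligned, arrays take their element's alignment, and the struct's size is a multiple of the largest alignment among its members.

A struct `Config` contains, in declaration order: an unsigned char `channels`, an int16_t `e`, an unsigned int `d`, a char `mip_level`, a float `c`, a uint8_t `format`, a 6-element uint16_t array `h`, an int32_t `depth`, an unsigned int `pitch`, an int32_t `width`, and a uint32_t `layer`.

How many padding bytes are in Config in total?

7

channels at 0 (size 1, align 1) → ends 1
pad 1 to align 2 for e
e at 2 (size 2, align 2) → ends 4
d at 4 (size 4, align 4) → ends 8
mip_level at 8 (size 1, align 1) → ends 9
pad 3 to align 4 for c
c at 12 (size 4, align 4) → ends 16
format at 16 (size 1, align 1) → ends 17
pad 1 to align 2 for h
h at 18 (size 12, align 2) → ends 30
pad 2 to align 4 for depth
depth at 32 (size 4, align 4) → ends 36
pitch at 36 (size 4, align 4) → ends 40
width at 40 (size 4, align 4) → ends 44
layer at 44 (size 4, align 4) → ends 48
total 48 bytes, alignment 4
data bytes 41, size 48 → padding 7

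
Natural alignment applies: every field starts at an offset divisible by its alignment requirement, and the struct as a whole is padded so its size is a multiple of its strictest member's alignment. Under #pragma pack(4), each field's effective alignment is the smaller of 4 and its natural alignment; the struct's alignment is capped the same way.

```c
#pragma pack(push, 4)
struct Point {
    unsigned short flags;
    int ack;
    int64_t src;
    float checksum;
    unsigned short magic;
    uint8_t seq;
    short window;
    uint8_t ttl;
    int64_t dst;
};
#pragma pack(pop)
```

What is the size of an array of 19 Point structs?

flags at 0 (size 2, align 2) → ends 2
pad 2 to align 4 for ack
ack at 4 (size 4, align 4) → ends 8
src at 8 (size 8, align 4) → ends 16
checksum at 16 (size 4, align 4) → ends 20
magic at 20 (size 2, align 2) → ends 22
seq at 22 (size 1, align 1) → ends 23
pad 1 to align 2 for window
window at 24 (size 2, align 2) → ends 26
ttl at 26 (size 1, align 1) → ends 27
pad 1 to align 4 for dst
dst at 28 (size 8, align 4) → ends 36
total 36 bytes, alignment 4
array of 19: 19 × 36 = 684

684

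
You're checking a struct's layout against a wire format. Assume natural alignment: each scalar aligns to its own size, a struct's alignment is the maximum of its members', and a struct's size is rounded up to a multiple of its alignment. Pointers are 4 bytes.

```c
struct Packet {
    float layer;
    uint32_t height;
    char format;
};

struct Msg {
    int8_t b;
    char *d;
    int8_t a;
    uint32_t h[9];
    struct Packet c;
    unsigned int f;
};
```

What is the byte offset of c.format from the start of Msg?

56

Packet: 0..4  layer  (4B, 4-aligned); 4..8  height  (4B, 4-aligned); 8..9  format  (1B, 1-aligned); 9..12  -- tail padding (3B); sizeof = 12, alignof = 4
0..1  b  (1B, 1-aligned)
1..4  -- padding (3B)
4..8  d  (4B, 4-aligned)
8..9  a  (1B, 1-aligned)
9..12  -- padding (3B)
12..48  h  (36B, 4-aligned)
48..60  c  (12B, 4-aligned)
within Packet: format at 8
48 + 8 = 56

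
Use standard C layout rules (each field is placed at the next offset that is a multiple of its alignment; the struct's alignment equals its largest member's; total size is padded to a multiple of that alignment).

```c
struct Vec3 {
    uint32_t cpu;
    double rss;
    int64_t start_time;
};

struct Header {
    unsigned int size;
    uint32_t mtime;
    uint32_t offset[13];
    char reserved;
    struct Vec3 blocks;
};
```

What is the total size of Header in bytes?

88

Vec3: cpu at 0 (size 4, align 4) → ends 4; pad 4 to align 8 for rss; rss at 8 (size 8, align 8) → ends 16; start_time at 16 (size 8, align 8) → ends 24; total 24 bytes, alignment 8
size at 0 (size 4, align 4) → ends 4
mtime at 4 (size 4, align 4) → ends 8
offset at 8 (size 52, align 4) → ends 60
reserved at 60 (size 1, align 1) → ends 61
pad 3 to align 8 for blocks
blocks at 64 (size 24, align 8) → ends 88
total 88 bytes, alignment 8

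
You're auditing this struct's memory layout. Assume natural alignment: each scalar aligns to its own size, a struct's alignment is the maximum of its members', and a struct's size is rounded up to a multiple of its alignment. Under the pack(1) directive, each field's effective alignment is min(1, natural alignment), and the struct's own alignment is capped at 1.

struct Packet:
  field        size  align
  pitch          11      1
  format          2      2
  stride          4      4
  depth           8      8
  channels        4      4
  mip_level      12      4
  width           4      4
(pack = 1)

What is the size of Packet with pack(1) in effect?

45

pitch at 0 (size 11, align 1) → ends 11
format at 11 (size 2, align 1) → ends 13
stride at 13 (size 4, align 1) → ends 17
depth at 17 (size 8, align 1) → ends 25
channels at 25 (size 4, align 1) → ends 29
mip_level at 29 (size 12, align 1) → ends 41
width at 41 (size 4, align 1) → ends 45
total 45 bytes, alignment 1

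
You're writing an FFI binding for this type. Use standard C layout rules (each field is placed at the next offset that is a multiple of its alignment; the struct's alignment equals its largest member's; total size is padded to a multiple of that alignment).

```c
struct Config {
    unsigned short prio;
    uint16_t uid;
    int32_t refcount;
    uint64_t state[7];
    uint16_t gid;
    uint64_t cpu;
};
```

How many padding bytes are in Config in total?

6

prio at 0 (size 2, align 2) → ends 2
uid at 2 (size 2, align 2) → ends 4
refcount at 4 (size 4, align 4) → ends 8
state at 8 (size 56, align 8) → ends 64
gid at 64 (size 2, align 2) → ends 66
pad 6 to align 8 for cpu
cpu at 72 (size 8, align 8) → ends 80
total 80 bytes, alignment 8
data bytes 74, size 80 → padding 6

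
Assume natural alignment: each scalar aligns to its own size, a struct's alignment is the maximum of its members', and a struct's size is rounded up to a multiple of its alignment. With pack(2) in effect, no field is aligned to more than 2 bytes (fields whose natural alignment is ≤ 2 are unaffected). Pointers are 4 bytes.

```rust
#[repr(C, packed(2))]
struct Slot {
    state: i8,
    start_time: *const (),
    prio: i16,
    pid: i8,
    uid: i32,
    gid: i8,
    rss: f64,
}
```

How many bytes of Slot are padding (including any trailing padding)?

3

0..1  state  (1B, 1-aligned)
1..2  -- padding (1B)
2..6  start_time  (4B, 2-aligned)
6..8  prio  (2B, 2-aligned)
8..9  pid  (1B, 1-aligned)
9..10  -- padding (1B)
10..14  uid  (4B, 2-aligned)
14..15  gid  (1B, 1-aligned)
15..16  -- padding (1B)
16..24  rss  (8B, 2-aligned)
sizeof = 24, alignof = 2
data bytes 21, size 24 → padding 3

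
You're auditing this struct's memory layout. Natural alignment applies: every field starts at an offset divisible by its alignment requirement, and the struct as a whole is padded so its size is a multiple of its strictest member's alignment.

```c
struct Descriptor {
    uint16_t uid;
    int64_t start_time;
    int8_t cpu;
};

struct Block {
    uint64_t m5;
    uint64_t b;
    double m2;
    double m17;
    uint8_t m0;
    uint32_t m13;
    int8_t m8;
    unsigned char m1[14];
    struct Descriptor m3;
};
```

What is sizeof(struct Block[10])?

Descriptor: @0: uid [2B, align 2] → 2; +6 pad (align 8); @8: start_time [8B, align 8] → 16; @16: cpu [1B, align 1] → 17; +7 tail pad (align 8); size 24, align 8
@0: m5 [8B, align 8] → 8
@8: b [8B, align 8] → 16
@16: m2 [8B, align 8] → 24
@24: m17 [8B, align 8] → 32
@32: m0 [1B, align 1] → 33
+3 pad (align 4)
@36: m13 [4B, align 4] → 40
@40: m8 [1B, align 1] → 41
@41: m1 [14B, align 1] → 55
+1 pad (align 8)
@56: m3 [24B, align 8] → 80
size 80, align 8
array of 10: 10 × 80 = 800

800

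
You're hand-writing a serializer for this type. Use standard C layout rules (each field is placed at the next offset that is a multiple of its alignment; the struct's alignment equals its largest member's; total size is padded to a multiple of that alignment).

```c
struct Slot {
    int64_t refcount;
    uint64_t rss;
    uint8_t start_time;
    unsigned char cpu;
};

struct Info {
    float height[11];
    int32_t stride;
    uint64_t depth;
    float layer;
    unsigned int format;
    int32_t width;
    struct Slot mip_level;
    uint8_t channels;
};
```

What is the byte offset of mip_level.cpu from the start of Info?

89

Slot: 0..8  refcount  (8B, 8-aligned); 8..16  rss  (8B, 8-aligned); 16..17  start_time  (1B, 1-aligned); 17..18  cpu  (1B, 1-aligned); 18..24  -- tail padding (6B); sizeof = 24, alignof = 8
0..44  height  (44B, 4-aligned)
44..48  stride  (4B, 4-aligned)
48..56  depth  (8B, 8-aligned)
56..60  layer  (4B, 4-aligned)
60..64  format  (4B, 4-aligned)
64..68  width  (4B, 4-aligned)
68..72  -- padding (4B)
72..96  mip_level  (24B, 8-aligned)
within Slot: cpu at 17
72 + 17 = 89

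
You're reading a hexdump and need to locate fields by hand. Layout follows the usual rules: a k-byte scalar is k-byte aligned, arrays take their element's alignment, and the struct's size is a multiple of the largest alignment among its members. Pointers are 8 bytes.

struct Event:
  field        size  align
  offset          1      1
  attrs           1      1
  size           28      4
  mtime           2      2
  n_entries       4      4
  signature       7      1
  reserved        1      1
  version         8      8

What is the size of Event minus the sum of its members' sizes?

4

@0: offset [1B, align 1] → 1
@1: attrs [1B, align 1] → 2
+2 pad (align 4)
@4: size [28B, align 4] → 32
@32: mtime [2B, align 2] → 34
+2 pad (align 4)
@36: n_entries [4B, align 4] → 40
@40: signature [7B, align 1] → 47
@47: reserved [1B, align 1] → 48
@48: version [8B, align 8] → 56
size 56, align 8
data bytes 52, size 56 → padding 4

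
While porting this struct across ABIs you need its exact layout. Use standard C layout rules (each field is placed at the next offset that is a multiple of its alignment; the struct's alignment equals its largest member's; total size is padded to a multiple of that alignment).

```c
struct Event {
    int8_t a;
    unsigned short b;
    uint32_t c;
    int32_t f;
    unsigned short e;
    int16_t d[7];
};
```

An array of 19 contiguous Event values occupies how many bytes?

532

a at 0 (size 1, align 1) → ends 1
pad 1 to align 2 for b
b at 2 (size 2, align 2) → ends 4
c at 4 (size 4, align 4) → ends 8
f at 8 (size 4, align 4) → ends 12
e at 12 (size 2, align 2) → ends 14
d at 14 (size 14, align 2) → ends 28
total 28 bytes, alignment 4
array of 19: 19 × 28 = 532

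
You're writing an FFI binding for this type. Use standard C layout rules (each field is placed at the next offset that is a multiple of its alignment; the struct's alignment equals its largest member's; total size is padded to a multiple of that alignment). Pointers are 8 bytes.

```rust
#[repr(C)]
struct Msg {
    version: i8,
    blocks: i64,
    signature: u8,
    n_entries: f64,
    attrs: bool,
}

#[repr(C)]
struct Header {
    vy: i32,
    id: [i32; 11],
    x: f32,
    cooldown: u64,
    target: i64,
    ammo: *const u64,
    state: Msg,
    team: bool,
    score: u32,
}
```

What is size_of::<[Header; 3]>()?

Msg: 0..1  version  (1B, 1-aligned); 1..8  -- padding (7B); 8..16  blocks  (8B, 8-aligned); 16..17  signature  (1B, 1-aligned); 17..24  -- padding (7B); 24..32  n_entries  (8B, 8-aligned); 32..33  attrs  (1B, 1-aligned); 33..40  -- tail padding (7B); sizeof = 40, alignof = 8
0..4  vy  (4B, 4-aligned)
4..48  id  (44B, 4-aligned)
48..52  x  (4B, 4-aligned)
52..56  -- padding (4B)
56..64  cooldown  (8B, 8-aligned)
64..72  target  (8B, 8-aligned)
72..80  ammo  (8B, 8-aligned)
80..120  state  (40B, 8-aligned)
120..121  team  (1B, 1-aligned)
121..124  -- padding (3B)
124..128  score  (4B, 4-aligned)
sizeof = 128, alignof = 8
array of 3: 3 × 128 = 384

384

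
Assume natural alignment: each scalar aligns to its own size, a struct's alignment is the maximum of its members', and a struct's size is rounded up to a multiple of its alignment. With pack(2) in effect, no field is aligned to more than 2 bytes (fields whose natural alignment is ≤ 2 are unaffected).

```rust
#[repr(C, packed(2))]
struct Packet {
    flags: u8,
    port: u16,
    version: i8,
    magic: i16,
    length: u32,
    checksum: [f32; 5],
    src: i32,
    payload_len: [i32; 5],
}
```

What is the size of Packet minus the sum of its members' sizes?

2

0..1  flags  (1B, 1-aligned)
1..2  -- padding (1B)
2..4  port  (2B, 2-aligned)
4..5  version  (1B, 1-aligned)
5..6  -- padding (1B)
6..8  magic  (2B, 2-aligned)
8..12  length  (4B, 2-aligned)
12..32  checksum  (20B, 2-aligned)
32..36  src  (4B, 2-aligned)
36..56  payload_len  (20B, 2-aligned)
sizeof = 56, alignof = 2
data bytes 54, size 56 → padding 2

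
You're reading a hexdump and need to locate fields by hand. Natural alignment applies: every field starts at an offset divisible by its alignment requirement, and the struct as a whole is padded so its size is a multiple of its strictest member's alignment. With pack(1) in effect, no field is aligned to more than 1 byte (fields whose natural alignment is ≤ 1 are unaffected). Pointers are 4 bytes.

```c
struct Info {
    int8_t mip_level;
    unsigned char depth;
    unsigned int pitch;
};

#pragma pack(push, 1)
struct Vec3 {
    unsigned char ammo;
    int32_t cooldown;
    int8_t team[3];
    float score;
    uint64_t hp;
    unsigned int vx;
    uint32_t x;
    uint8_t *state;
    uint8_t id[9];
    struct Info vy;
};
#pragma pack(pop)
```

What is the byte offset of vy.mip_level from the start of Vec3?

41

Info: @0: mip_level [1B, align 1] → 1; @1: depth [1B, align 1] → 2; +2 pad (align 4); @4: pitch [4B, align 4] → 8; size 8, align 4
@0: ammo [1B, align 1] → 1
@1: cooldown [4B, align 1] → 5
@5: team [3B, align 1] → 8
@8: score [4B, align 1] → 12
@12: hp [8B, align 1] → 20
@20: vx [4B, align 1] → 24
@24: x [4B, align 1] → 28
@28: state [4B, align 1] → 32
@32: id [9B, align 1] → 41
@41: vy [8B, align 1] → 49
within Info: mip_level at 0
41 + 0 = 41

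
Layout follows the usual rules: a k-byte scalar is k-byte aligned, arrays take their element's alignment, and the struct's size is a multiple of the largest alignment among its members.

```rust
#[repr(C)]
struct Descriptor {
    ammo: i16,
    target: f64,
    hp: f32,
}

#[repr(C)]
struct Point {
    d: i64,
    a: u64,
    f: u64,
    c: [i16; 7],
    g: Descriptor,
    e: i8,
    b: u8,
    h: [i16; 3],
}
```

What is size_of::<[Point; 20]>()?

Descriptor: ammo at 0 (size 2, align 2) → ends 2; pad 6 to align 8 for target; target at 8 (size 8, align 8) → ends 16; hp at 16 (size 4, align 4) → ends 20; tail pad 4 to reach multiple of 8; total 24 bytes, alignment 8
d at 0 (size 8, align 8) → ends 8
a at 8 (size 8, align 8) → ends 16
f at 16 (size 8, align 8) → ends 24
c at 24 (size 14, align 2) → ends 38
pad 2 to align 8 for g
g at 40 (size 24, align 8) → ends 64
e at 64 (size 1, align 1) → ends 65
b at 65 (size 1, align 1) → ends 66
h at 66 (size 6, align 2) → ends 72
total 72 bytes, alignment 8
array of 20: 20 × 72 = 1440

1440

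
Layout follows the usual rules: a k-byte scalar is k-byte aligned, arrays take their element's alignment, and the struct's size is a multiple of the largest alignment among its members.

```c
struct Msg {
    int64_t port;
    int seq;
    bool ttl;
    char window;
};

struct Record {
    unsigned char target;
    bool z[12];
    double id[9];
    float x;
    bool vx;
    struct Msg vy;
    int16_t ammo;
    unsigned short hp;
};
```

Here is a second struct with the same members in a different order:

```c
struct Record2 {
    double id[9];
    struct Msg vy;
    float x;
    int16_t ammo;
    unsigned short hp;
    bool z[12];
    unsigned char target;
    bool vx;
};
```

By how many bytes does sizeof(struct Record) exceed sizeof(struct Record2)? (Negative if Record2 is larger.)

Msg: 0..8  port  (8B, 8-aligned); 8..12  seq  (4B, 4-aligned); 12..13  ttl  (1B, 1-aligned); 13..14  window  (1B, 1-aligned); 14..16  -- tail padding (2B); sizeof = 16, alignof = 8
0..1  target  (1B, 1-aligned)
1..13  z  (12B, 1-aligned)
13..16  -- padding (3B)
16..88  id  (72B, 8-aligned)
88..92  x  (4B, 4-aligned)
92..93  vx  (1B, 1-aligned)
93..96  -- padding (3B)
96..112  vy  (16B, 8-aligned)
112..114  ammo  (2B, 2-aligned)
114..116  hp  (2B, 2-aligned)
116..120  -- tail padding (4B)
sizeof = 120, alignof = 8
— Record2 —
0..72  id  (72B, 8-aligned)
72..88  vy  (16B, 8-aligned)
88..92  x  (4B, 4-aligned)
92..94  ammo  (2B, 2-aligned)
94..96  hp  (2B, 2-aligned)
96..108  z  (12B, 1-aligned)
108..109  target  (1B, 1-aligned)
109..110  vx  (1B, 1-aligned)
110..112  -- tail padding (2B)
sizeof = 112, alignof = 8
120 − 112 = 8

8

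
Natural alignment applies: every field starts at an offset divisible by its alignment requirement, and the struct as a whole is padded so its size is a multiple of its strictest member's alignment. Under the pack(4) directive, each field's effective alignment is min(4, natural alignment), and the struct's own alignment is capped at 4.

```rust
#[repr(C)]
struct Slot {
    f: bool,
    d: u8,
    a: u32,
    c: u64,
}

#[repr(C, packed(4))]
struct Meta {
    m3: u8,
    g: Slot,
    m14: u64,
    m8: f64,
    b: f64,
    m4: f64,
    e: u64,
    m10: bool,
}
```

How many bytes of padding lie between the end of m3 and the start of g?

Slot: 0..1  f  (1B, 1-aligned); 1..2  d  (1B, 1-aligned); 2..4  -- padding (2B); 4..8  a  (4B, 4-aligned); 8..16  c  (8B, 8-aligned); sizeof = 16, alignof = 8
0..1  m3  (1B, 1-aligned)
1..4  -- padding (3B)
4..20  g  (16B, 4-aligned)

3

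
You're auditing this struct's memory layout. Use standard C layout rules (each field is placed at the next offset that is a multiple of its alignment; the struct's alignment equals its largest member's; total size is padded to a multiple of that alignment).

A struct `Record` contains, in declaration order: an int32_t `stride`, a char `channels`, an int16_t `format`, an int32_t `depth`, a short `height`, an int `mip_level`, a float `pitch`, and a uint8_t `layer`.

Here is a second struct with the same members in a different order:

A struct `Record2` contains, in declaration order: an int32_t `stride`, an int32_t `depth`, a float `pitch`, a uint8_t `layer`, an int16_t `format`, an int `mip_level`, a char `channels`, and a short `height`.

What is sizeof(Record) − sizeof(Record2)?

stride at 0 (size 4, align 4) → ends 4
channels at 4 (size 1, align 1) → ends 5
pad 1 to align 2 for format
format at 6 (size 2, align 2) → ends 8
depth at 8 (size 4, align 4) → ends 12
height at 12 (size 2, align 2) → ends 14
pad 2 to align 4 for mip_level
mip_level at 16 (size 4, align 4) → ends 20
pitch at 20 (size 4, align 4) → ends 24
layer at 24 (size 1, align 1) → ends 25
tail pad 3 to reach multiple of 4
total 28 bytes, alignment 4
— Record2 —
stride at 0 (size 4, align 4) → ends 4
depth at 4 (size 4, align 4) → ends 8
pitch at 8 (size 4, align 4) → ends 12
layer at 12 (size 1, align 1) → ends 13
pad 1 to align 2 for format
format at 14 (size 2, align 2) → ends 16
mip_level at 16 (size 4, align 4) → ends 20
channels at 20 (size 1, align 1) → ends 21
pad 1 to align 2 for height
height at 22 (size 2, align 2) → ends 24
total 24 bytes, alignment 4
28 − 24 = 4

4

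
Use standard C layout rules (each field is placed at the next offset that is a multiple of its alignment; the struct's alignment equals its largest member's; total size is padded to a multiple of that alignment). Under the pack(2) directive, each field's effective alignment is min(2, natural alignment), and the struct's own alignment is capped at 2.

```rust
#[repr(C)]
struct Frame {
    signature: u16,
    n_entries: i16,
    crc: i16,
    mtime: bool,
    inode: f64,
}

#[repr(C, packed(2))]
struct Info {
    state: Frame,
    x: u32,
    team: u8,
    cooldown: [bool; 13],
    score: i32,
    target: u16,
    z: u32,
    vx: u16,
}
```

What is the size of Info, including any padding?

Frame: signature at 0 (size 2, align 2) → ends 2; n_entries at 2 (size 2, align 2) → ends 4; crc at 4 (size 2, align 2) → ends 6; mtime at 6 (size 1, align 1) → ends 7; pad 1 to align 8 for inode; inode at 8 (size 8, align 8) → ends 16; total 16 bytes, alignment 8
state at 0 (size 16, align 2) → ends 16
x at 16 (size 4, align 2) → ends 20
team at 20 (size 1, align 1) → ends 21
cooldown at 21 (size 13, align 1) → ends 34
score at 34 (size 4, align 2) → ends 38
target at 38 (size 2, align 2) → ends 40
z at 40 (size 4, align 2) → ends 44
vx at 44 (size 2, align 2) → ends 46
total 46 bytes, alignment 2

46 bytes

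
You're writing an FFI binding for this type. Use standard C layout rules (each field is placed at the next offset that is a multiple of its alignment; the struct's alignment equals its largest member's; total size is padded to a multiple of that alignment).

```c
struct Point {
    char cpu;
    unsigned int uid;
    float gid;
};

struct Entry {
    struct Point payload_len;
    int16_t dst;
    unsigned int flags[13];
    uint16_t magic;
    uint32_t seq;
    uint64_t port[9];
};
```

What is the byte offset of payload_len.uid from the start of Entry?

Point: 0..1  cpu  (1B, 1-aligned); 1..4  -- padding (3B); 4..8  uid  (4B, 4-aligned); 8..12  gid  (4B, 4-aligned); sizeof = 12, alignof = 4
0..12  payload_len  (12B, 4-aligned)
within Point: uid at 4
0 + 4 = 4

4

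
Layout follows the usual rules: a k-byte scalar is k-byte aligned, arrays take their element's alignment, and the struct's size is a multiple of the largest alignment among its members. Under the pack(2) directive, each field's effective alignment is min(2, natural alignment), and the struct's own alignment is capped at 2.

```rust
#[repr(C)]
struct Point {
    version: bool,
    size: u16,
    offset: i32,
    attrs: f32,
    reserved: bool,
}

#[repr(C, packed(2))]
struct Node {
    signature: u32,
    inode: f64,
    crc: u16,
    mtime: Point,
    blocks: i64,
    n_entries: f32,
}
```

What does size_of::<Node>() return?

Point: version at 0 (size 1, align 1) → ends 1; pad 1 to align 2 for size; size at 2 (size 2, align 2) → ends 4; offset at 4 (size 4, align 4) → ends 8; attrs at 8 (size 4, align 4) → ends 12; reserved at 12 (size 1, align 1) → ends 13; tail pad 3 to reach multiple of 4; total 16 bytes, alignment 4
signature at 0 (size 4, align 2) → ends 4
inode at 4 (size 8, align 2) → ends 12
crc at 12 (size 2, align 2) → ends 14
mtime at 14 (size 16, align 2) → ends 30
blocks at 30 (size 8, align 2) → ends 38
n_entries at 38 (size 4, align 2) → ends 42
total 42 bytes, alignment 2

42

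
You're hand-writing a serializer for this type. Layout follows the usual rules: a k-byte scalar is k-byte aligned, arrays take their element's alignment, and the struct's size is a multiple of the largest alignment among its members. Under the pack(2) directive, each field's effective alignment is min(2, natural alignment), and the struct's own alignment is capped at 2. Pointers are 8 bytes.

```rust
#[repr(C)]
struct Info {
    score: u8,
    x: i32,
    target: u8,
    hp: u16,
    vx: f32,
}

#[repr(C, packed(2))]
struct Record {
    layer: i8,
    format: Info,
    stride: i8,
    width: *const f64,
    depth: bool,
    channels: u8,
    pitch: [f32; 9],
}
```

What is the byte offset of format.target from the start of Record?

Info: @0: score [1B, align 1] → 1; +3 pad (align 4); @4: x [4B, align 4] → 8; @8: target [1B, align 1] → 9; +1 pad (align 2); @10: hp [2B, align 2] → 12; @12: vx [4B, align 4] → 16; size 16, align 4
@0: layer [1B, align 1] → 1
+1 pad (align 2)
@2: format [16B, align 2] → 18
within Info: target at 8
2 + 8 = 10

10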